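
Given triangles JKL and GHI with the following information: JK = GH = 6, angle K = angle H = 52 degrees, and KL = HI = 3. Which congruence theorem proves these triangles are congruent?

The given information matches SAS: Two pairs of corresponding sides and the included angle are equal (Side-Angle-Side).

SAS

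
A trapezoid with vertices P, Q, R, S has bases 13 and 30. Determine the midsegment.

midsegment = (13 + 30) / 2 = 43 / 2 = 43/2

43/2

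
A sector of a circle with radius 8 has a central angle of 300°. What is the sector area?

Sector area = π(8²)(5/6) = 160*pi/3

160*pi/3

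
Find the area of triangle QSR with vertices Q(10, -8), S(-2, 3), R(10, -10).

The Shoelace formula computes the area from vertex coordinates by summing cross products.
For vertices (10,-8), (-2,3), (10,-10):
Signed sum = 10*3 - -2*-8 + -2*-10 - 10*3 + 10*-8 - 10*-10
= 14 + -10 + 20 = 24
Area = (1/2)|24| = 12.

12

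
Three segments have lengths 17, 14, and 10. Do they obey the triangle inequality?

Yes.
The triangle inequality requires that the sum of any two sides exceeds the third.
Here 10 + 14 = 24 > 17, so the condition is met.

Yes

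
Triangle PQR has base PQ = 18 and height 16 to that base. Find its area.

Area = (1/2)(18)(16) = 144

144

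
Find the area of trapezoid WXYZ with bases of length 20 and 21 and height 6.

Area = (20 + 21) * 6 / 2 = 246 / 2 = 123

123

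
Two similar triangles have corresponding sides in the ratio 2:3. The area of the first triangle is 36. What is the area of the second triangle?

Area ratio = (2/3)^2 = 4/9. Area of the second triangle = 36 * 9/4 = 81.

81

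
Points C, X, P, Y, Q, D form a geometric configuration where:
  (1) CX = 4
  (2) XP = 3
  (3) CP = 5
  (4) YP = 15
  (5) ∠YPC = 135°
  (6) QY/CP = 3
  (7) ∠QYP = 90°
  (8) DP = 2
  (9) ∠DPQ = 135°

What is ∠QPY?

From the given relations: QY = 3·CP = 3·5 = 15.
Step 1: By the law of cosines on triangle PYQ: PQ² = 15² + 15² − 2·15·15·cos(90°) = 450, so PQ = 15·√2.
Step 2: By the inverse law of cosines on triangle QPY: cos(∠QPY) = ((15·√2)² + 15² − 15²) / (2·15·√2·15) = 450/636.4 = 0.7071, so ∠QPY = 45°.

Therefore, the measure of angle ∠QPY = 45°.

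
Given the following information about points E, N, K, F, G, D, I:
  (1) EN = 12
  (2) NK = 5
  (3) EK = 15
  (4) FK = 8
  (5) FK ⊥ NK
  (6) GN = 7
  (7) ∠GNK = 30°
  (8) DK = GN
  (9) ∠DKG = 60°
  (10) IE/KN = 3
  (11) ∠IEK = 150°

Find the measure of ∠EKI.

From the given relations: IE = 3·KN = 3·5 = 15.
Step 1: By the law of cosines on triangle KEI: KI² = 15² + 15² − 2·15·15·cos(150°) = 839.71, so KI ≈ 28.98.
Step 2: By the inverse law of cosines on triangle EKI: cos(∠EKI) = (15² + 28.98² − 15²) / (2·15·28.98) = 839.71/869.33 = 0.9659, so ∠EKI = 15°.

Therefore, the measure of angle ∠EKI = 15°.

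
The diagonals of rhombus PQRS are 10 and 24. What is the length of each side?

The diagonals of a rhombus bisect each other at right angles.
Half-diagonals: 10/2 = 5 and 24/2 = 12
side = sqrt(5^2 + 12^2)
side = sqrt(25 + 144)
side = sqrt(169) = 13

13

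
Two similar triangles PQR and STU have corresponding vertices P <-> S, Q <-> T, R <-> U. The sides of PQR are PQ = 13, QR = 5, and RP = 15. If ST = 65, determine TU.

Since the triangles are similar, the ratio of corresponding sides is constant.
Scale factor k = ST / PQ = 65 / 13 = 5
TU = k * QR = 5 * 5 = 25

25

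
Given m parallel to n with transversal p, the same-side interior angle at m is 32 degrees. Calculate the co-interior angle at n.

Co-interior (same-side interior) angles are between the parallel lines on the same side of the transversal.
Unlike corresponding or alternate interior angles, they are supplementary rather than equal.
So the angle = 180 - 32 = 148 degrees.

148 degrees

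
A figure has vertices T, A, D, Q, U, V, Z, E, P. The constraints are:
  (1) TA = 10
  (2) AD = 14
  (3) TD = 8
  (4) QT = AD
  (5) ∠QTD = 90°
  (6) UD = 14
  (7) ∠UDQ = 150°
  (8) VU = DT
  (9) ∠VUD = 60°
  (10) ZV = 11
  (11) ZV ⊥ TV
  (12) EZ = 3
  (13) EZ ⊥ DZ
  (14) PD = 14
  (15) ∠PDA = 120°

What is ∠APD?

Step 1: By the law of cosines on triangle PDA: PA² = 14² + 14² − 2·14·14·cos(120°) = 588, so PA = 14·√3.
Step 2: By the inverse law of cosines on triangle APD: cos(∠APD) = ((14·√3)² + 14² − 14²) / (2·14·√3·14) = 588/678.96 = 0.866, so ∠APD = 30°.

Therefore, the measure of angle ∠APD = 30°.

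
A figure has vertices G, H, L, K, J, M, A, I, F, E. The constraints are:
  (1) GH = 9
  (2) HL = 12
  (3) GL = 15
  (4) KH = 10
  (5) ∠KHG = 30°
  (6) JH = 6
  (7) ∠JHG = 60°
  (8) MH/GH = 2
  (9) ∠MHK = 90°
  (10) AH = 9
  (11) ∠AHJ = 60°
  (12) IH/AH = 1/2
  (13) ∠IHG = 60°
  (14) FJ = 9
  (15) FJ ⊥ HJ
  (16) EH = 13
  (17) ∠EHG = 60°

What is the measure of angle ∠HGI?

From the given relations: IH = 1/2·AH = 1/2·9 ≈ 4.5.
Step 1: By the law of cosines on triangle GHI: GI² = 9² + 4.5² − 2·9·4.5·cos(60°) = 60.75, so GI = 9/2·√3.
Step 2: By the inverse law of cosines on triangle HGI: cos(∠HGI) = (9² + (9/2·√3)² − 4.5²) / (2·9·9/2·√3) = 121.5/140.3 = 0.866, so ∠HGI = 30°.

Therefore, the measure of angle ∠HGI = 30°.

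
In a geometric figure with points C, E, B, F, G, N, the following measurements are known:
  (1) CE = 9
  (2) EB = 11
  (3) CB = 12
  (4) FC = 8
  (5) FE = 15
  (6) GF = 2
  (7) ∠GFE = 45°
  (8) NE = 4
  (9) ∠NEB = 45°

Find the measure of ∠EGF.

Step 1: By the law of cosines on triangle GFE: GE² = 2² + 15² − 2·2·15·cos(45°) = 186.57, so GE ≈ 13.66.
Step 2: By the inverse law of cosines on triangle EGF: cos(∠EGF) = (13.66² + 2² − 15²) / (2·13.66·2) = -34.43/54.64 = -0.6301, so ∠EGF = 129.06°.

Therefore, the measure of angle ∠EGF = 129.06°.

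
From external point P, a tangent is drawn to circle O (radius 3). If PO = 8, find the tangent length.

Let T be the point of tangency. Then OT ⊥ PT (radius ⊥ tangent).
In right triangle OTP: OP² = OT² + PT²
8² = 3² + PT²
PT² = 55, PT = sqrt(55)

sqrt(55)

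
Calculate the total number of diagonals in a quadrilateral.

Each of the 4 vertices connects to 1 non-adjacent vertices via diagonals.
Total connections = 4 × 1 = 4, but each diagonal is counted twice.
Number of diagonals = 4 / 2 = 2.

2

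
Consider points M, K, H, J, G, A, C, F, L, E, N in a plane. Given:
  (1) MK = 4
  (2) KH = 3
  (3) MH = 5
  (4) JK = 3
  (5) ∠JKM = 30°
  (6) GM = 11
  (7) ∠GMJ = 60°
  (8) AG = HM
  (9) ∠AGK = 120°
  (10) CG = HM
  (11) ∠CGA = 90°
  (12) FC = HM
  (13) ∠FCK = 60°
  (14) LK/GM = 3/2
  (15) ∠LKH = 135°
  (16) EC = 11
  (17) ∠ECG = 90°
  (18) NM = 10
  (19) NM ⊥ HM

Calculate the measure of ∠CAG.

From the given relations: AG = HM = 5; CG = HM = 5.
Step 1: By the law of cosines on triangle AGC: AC² = 5² + 5² − 2·5·5·cos(90°) = 50, so AC = 5·√2.
Step 2: By the inverse law of cosines on triangle CAG: cos(∠CAG) = ((5·√2)² + 5² − 5²) / (2·5·√2·5) = 50/70.71 = 0.7071, so ∠CAG = 45°.

Therefore, the measure of angle ∠CAG = 45°.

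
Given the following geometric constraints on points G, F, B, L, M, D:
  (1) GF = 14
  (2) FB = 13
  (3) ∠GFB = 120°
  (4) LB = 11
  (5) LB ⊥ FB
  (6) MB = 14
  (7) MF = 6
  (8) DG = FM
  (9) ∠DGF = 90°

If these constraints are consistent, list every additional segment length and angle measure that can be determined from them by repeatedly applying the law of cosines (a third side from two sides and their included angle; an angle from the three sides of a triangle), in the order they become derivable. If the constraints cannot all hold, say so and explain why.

The constraints are consistent. Derivable facts, in order:
After 1 step:
- FD = 2·√58
- FL ≈ 17.03
- GB ≈ 23.39
- ∠BFM = 86.69°
- ∠BMF = 67.98°
- ∠FBM = 25.33°
After 2 steps:
- ∠BFL = 40.24°
- ∠BGF = 28.78°
- ∠BLF = 49.76°
- ∠DFG = 23.2°
- ∠FBG = 31.22°
- ∠FDG = 66.8°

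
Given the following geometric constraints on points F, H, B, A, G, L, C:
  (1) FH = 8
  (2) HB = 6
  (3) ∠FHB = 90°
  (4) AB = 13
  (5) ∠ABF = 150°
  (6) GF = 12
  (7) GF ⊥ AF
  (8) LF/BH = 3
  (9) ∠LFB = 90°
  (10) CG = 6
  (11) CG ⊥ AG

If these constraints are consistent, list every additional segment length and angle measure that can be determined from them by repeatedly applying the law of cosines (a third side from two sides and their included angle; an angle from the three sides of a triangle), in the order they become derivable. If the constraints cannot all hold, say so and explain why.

The constraints are consistent. Derivable facts, in order:
After 1 step:
- FB = 10
After 2 steps:
- BL = 2·√106
- FA ≈ 22.23
- ∠BFH = 36.87°
- ∠FBH = 53.13°
After 3 steps:
- AG ≈ 25.26
- ∠AFB = 17°
- ∠BAF = 13°
- ∠BLF = 29.05°
- ∠FBL = 60.95°
After 4 steps:
- AC ≈ 25.96
- ∠AGF = 61.64°
- ∠FAG = 28.36°
After 5 steps:
- ∠ACG = 76.64°
- ∠CAG = 13.36°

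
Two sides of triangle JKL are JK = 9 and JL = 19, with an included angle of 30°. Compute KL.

By the law of cosines: KL^2 = JK^2 + JL^2 - 2*JK*JL*cos(J)
KL^2 = 9^2 + 19^2 - 2*9*19*cos(30°)
KL^2 = 81 + 361 - 342*(sqrt(3)/2)
KL^2 = 442 - 171*sqrt(3)
KL = sqrt(442 - 171*sqrt(3))

sqrt(442 - 171*sqrt(3))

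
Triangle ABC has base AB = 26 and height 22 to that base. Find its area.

Area = (1/2)(26)(22) = 286

286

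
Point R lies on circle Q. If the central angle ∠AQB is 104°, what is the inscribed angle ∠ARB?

By the inscribed angle theorem, the inscribed angle is half the central angle.
Inscribed angle = 104° / 2 = 52°

52°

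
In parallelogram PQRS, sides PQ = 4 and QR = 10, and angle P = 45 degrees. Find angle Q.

In a parallelogram, consecutive angles are supplementary (sum to 180°).
angle Q = 180 - angle P
angle Q = 180 - 45
angle Q = 135 degrees

135 degrees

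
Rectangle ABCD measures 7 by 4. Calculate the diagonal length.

A rectangle's diagonal splits it into two right triangles, with the diagonal as the hypotenuse.
By the Pythagorean theorem, d^2 = 7^2 + 4^2 = 65.
Therefore d = sqrt(65).

sqrt(65)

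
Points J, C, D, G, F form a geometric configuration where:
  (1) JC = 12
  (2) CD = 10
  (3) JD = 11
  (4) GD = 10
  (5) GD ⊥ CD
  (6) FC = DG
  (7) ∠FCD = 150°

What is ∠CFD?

From the given relations: FC = DG = 10.
Step 1: By the law of cosines on triangle FCD: FD² = 10² + 10² − 2·10·10·cos(150°) = 373.21, so FD ≈ 19.32.
Step 2: By the inverse law of cosines on triangle CFD: cos(∠CFD) = (10² + 19.32² − 10²) / (2·10·19.32) = 373.21/386.37 = 0.9659, so ∠CFD = 15°.

Therefore, the measure of angle ∠CFD = 15°.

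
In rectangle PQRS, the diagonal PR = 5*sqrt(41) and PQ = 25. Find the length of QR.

b = sqrt(d^2 - a^2) = sqrt(1025 - 625) = sqrt(400) = 20

20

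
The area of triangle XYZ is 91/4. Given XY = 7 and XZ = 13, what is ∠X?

From the SAS area formula Area = (1/2)ab sin(C), rearranging gives sin(C) = 2*Area/(ab).
sin(C) = 2 * 91/4 / (91) = 1/2.
Therefore C = arcsin(1/2) = 30°.
Since sin(180° - C) = sin(C), the obtuse angle 150° gives the same area, so C = 30° or C = 150°.

30° or 150°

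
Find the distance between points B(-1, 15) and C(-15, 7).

d = sqrt((-15 - -1)^2 + (7 - 15)^2)
d = sqrt(-14^2 + -8^2)
d = sqrt(196 + 64)
d = sqrt(260) = 2*sqrt(65)

2*sqrt(65)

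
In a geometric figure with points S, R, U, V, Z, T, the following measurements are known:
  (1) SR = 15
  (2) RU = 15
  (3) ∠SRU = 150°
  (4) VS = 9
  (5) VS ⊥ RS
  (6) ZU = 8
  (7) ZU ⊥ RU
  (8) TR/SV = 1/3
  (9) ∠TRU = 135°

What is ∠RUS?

Step 1: By the law of cosines on triangle URS: US² = 15² + 15² − 2·15·15·cos(150°) = 839.71, so US ≈ 28.98.
Step 2: By the inverse law of cosines on triangle RUS: cos(∠RUS) = (15² + 28.98² − 15²) / (2·15·28.98) = 839.71/869.33 = 0.9659, so ∠RUS = 15°.

Therefore, the measure of angle ∠RUS = 15°.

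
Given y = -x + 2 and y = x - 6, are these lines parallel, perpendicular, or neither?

Slope of line 1: m1 = -1
Slope of line 2: m2 = 1
m1 * m2 = (-1) * (1) = -1 = -1, so the lines are perpendicular.

Perpendicular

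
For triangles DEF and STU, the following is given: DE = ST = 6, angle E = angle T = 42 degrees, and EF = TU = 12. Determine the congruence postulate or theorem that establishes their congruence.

The given information matches SAS: Two pairs of corresponding sides and the included angle are equal (Side-Angle-Side).

SAS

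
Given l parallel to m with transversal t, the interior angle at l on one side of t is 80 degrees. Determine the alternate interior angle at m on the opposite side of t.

Alternate interior angles are equal: 80 degrees.

80 degrees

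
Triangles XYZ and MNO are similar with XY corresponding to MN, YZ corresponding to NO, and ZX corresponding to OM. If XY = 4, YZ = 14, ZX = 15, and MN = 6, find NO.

Similar triangles have proportional sides. Setting up the proportion:
MN / XY = NO / YZ
6 / 4 = NO / 14
NO = 14 * 6 / 4 = 21.

21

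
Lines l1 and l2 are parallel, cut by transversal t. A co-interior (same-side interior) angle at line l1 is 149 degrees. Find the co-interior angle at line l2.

Co-interior angles sum to 180: 180 - 149 = 31 degrees.

31 degrees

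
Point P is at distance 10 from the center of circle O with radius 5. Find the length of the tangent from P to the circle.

The tangent, radius, and line from the external point to the center form a right triangle.
The right angle is where the tangent meets the radius.
By the Pythagorean theorem: tangent² + 5² = 10²
tangent² = 100 - 25 = 75
tangent = 5*sqrt(3)

5*sqrt(3)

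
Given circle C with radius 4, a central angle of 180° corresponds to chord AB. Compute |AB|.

Chord = 2(4) sin(90°) = 8

8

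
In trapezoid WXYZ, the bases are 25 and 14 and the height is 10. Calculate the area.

Area = (25 + 14) * 10 / 2 = 390 / 2 = 195

195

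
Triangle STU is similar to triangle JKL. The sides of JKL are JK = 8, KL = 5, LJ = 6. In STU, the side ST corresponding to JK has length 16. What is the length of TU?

Similar triangles have proportional sides. Setting up the proportion:
ST / JK = TU / KL
16 / 8 = TU / 5
TU = 5 * 16 / 8 = 10.

10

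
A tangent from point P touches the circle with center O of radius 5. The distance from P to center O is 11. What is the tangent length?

Let T be the point of tangency. Then OT ⊥ PT (radius ⊥ tangent).
In right triangle OTP: OP² = OT² + PT²
11² = 5² + PT²
PT² = 96, PT = 4*sqrt(6)

4*sqrt(6)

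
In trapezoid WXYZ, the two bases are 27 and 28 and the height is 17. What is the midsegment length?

The midsegment of a trapezoid = (base1 + base2) / 2
midsegment = (27 + 28) / 2
midsegment = 55 / 2
midsegment = 55/2

55/2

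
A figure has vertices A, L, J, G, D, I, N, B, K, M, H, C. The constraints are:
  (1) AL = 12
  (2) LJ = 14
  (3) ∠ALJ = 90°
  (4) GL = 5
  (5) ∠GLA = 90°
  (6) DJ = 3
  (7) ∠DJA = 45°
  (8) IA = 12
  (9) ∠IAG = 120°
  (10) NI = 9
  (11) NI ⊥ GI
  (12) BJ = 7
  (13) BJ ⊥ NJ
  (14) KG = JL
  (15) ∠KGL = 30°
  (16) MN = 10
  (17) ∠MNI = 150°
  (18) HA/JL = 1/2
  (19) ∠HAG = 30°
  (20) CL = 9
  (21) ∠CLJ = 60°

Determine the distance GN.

Step 1: By the law of cosines on triangle GLA: GA² = 5² + 12² − 2·5·12·cos(90°) = 169, so GA = 13.
Step 2: By the law of cosines on triangle GAI: GI² = 13² + 12² − 2·13·12·cos(120°) = 469, so GI ≈ 21.66.
Step 3: By the law of cosines on triangle GIN: GN² = 21.66² + 9² − 2·21.66·9·cos(90°) = 550, so GN = 5·√22.

Therefore, the length of GN = 5·√22.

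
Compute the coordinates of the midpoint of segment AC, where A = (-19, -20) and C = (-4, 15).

M = ((x₁ + x₂)/2, (y₁ + y₂)/2)
= ((-19 + -4)/2, (-20 + 15)/2)
= (-23/2, -5/2) = (-23/2, -5/2)

(-23/2, -5/2)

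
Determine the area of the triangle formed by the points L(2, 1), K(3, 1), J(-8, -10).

Shoelace: Area = (1/2)|2(1--10) + 3(-10-1) + -8(1-1)| = (1/2)(11) = 11/2

11/2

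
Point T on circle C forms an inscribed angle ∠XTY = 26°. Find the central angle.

Central angle = 2 × 26° = 52° (inscribed angle theorem).

52°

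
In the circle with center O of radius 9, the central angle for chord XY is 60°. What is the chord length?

Drop a perpendicular from the center to the chord, bisecting both the chord and the central angle.
Each half-chord = r sin(θ/2) = 9 sin(30°).
The full chord = 2 × 9 × sin(30°) = 9.

9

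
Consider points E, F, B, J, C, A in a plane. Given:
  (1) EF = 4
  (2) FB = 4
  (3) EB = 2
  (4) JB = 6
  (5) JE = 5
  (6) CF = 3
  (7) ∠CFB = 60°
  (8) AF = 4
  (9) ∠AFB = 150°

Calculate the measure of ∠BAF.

Step 1: By the law of cosines on triangle AFB: AB² = 4² + 4² − 2·4·4·cos(150°) = 59.71, so AB ≈ 7.73.
Step 2: By the inverse law of cosines on triangle BAF: cos(∠BAF) = (7.73² + 4² − 4²) / (2·7.73·4) = 59.71/61.82 = 0.9659, so ∠BAF = 15°.

Therefore, the measure of angle ∠BAF = 15°.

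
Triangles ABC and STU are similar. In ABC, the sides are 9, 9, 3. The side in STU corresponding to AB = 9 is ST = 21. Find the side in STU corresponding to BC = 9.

Since the triangles are similar, the ratio of corresponding sides is constant.
Scale factor k = ST / AB = 21 / 9 = 7/3
TU = k * BC = 7/3 * 9 = 21

21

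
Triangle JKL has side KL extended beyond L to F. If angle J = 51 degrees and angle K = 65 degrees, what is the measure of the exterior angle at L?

By the exterior angle theorem, an exterior angle of a triangle equals the sum of the two remote interior angles.
Exterior angle = angle J + angle K
Exterior angle = 51 + 65 = 116 degrees

116 degrees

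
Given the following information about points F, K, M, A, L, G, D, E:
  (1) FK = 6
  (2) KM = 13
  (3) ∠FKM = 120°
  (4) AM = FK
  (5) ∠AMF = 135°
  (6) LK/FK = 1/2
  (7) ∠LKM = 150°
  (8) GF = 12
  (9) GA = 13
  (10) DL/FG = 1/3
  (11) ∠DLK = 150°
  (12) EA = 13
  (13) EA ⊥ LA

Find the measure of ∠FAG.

From the given relations: AM = FK = 6.
Step 1: By the law of cosines on triangle FKM: FM² = 6² + 13² − 2·6·13·cos(120°) = 283, so FM ≈ 16.82.
Step 2: By the law of cosines on triangle AMF: AF² = 6² + 16.82² − 2·6·16.82·cos(135°) = 461.74, so AF ≈ 21.49.
Step 3: By the inverse law of cosines on triangle FAG: cos(∠FAG) = (21.49² + 13² − 12²) / (2·21.49·13) = 486.74/558.69 = 0.8712, so ∠FAG = 29.4°.

Therefore, the measure of angle ∠FAG = 29.4°.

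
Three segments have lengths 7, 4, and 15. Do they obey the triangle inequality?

The longest side is 15. The other two sides sum to 4 + 7 = 11.
Since 11 ≤ 15, the two shorter sides cannot reach around to close the triangle.

No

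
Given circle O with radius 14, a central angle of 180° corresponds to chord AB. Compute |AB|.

Drop a perpendicular from the center to the chord, bisecting both the chord and the central angle.
Each half-chord = r sin(θ/2) = 14 sin(90°).
The full chord = 2 × 14 × sin(90°) = 28.

28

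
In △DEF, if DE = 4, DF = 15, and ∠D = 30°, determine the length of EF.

When two sides and the included angle are known, the law of cosines gives the third side.
c^2 = a^2 + b^2 - 2ab cos(C) generalizes the Pythagorean theorem to non-right triangles.
Here: EF^2 = 16 + 225 - 120*(sqrt(3)/2) = 241 - 60*sqrt(3)
EF = sqrt(241 - 60*sqrt(3))

sqrt(241 - 60*sqrt(3))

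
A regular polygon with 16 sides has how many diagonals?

The number of diagonals in an n-gon is n(n - 3)/2.
For n = 16: 16(16 - 3)/2 = 16 × 13 / 2 = 104.

104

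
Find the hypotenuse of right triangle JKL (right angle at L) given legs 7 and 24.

JK = sqrt(7^2 + 24^2) = sqrt(625) = 25

25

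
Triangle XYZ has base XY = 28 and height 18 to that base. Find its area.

A triangle's area is half the area of a rectangle with the same base and height.
Area = (1/2) * 28 * 18 = 252.

252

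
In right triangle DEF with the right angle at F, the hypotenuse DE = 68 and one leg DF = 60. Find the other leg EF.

EF = sqrt(68^2 - 60^2) = sqrt(1024) = 32

32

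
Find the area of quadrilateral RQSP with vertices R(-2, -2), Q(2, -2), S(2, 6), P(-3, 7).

Using the Shoelace formula for a quadrilateral (vertices in order):
Area = (1/2)|sum of (x_i * y_(i+1) - x_(i+1) * y_i)|
Terms: (-2*-2 - 2*-2) = 8, (2*6 - 2*-2) = 16, (2*7 - -3*6) = 32, (-3*-2 - -2*7) = 20
Sum = 76
Area = (1/2)(76) = 38

38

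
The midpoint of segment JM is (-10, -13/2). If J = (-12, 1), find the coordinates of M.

Using the midpoint formula: M = ((x1 + x2)/2, (y1 + y2)/2)
We know M = (-10, -13/2) and J = (-12, 1)
For x: -10 = (-12 + x2)/2, so x2 = 2*-10 - -12 = -8
For y: -13/2 = (1 + y2)/2, so y2 = 2*-13/2 - 1 = -14
M = (-8, -14)

(-8, -14)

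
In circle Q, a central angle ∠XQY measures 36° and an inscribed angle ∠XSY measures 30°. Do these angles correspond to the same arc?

By the inscribed angle theorem, the inscribed angle for a central angle of 36° should be 36° / 2 = 18°.
The given inscribed angle is 30°, which does not equal 18°.
Therefore, no, they do not correspond to the same arc.

No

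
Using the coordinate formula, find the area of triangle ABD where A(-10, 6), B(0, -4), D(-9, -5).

Using the Shoelace formula for a triangle:
Area = (1/2)|x0(y1 - y2) + x1(y2 - y0) + x2(y0 - y1)|
Area = (1/2)|-10(-4 - -5) + 0(-5 - 6) + -9(6 - -4)|
Area = (1/2)|-10 + 0 + -90|
Area = (1/2)|-100|
Area = (1/2)(100)
Area = 50

50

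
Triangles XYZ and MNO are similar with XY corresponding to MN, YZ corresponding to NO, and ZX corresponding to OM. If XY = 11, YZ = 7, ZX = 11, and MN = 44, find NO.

Similar triangles have proportional sides. Setting up the proportion:
MN / XY = NO / YZ
44 / 11 = NO / 7
NO = 7 * 44 / 11 = 28.

28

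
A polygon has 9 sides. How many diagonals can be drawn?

Total line segments between 9 vertices = C(9,2) = 36.
Subtract the 9 sides: 36 - 9 = 27 diagonals.

27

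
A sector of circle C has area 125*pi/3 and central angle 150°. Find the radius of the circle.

r² = 360 × 125*pi/3 / (π × 150) = 100, so r = 10.

10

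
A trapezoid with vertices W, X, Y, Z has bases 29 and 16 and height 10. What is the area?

Area = (29 + 16) * 10 / 2 = 450 / 2 = 225

225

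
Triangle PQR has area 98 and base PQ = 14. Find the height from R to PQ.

height = 2 * 98 / 14 = 14

14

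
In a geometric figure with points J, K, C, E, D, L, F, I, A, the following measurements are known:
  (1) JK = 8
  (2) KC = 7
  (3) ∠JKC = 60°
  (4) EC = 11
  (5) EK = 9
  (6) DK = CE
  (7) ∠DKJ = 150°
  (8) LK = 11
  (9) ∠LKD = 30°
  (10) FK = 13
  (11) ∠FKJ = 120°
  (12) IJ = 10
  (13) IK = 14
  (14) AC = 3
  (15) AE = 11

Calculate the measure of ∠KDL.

From the given relations: DK = CE = 11.
Step 1: By the law of cosines on triangle DKL: DL² = 11² + 11² − 2·11·11·cos(30°) = 32.42, so DL ≈ 5.69.
Step 2: By the inverse law of cosines on triangle KDL: cos(∠KDL) = (11² + 5.69² − 11²) / (2·11·5.69) = 32.42/125.27 = 0.2588, so ∠KDL = 75°.

Therefore, the measure of angle ∠KDL = 75°.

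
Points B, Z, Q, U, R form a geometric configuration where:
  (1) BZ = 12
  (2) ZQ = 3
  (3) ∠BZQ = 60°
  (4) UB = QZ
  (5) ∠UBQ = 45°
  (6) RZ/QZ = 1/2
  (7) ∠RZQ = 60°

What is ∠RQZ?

From the given relations: RZ = 1/2·QZ = 1/2·3 ≈ 1.5.
Step 1: By the law of cosines on triangle QZR: QR² = 3² + 1.5² − 2·3·1.5·cos(60°) = 6.75, so QR = 3/2·√3.
Step 2: By the inverse law of cosines on triangle RQZ: cos(∠RQZ) = ((3/2·√3)² + 3² − 1.5²) / (2·3/2·√3·3) = 13.5/15.59 = 0.866, so ∠RQZ = 30°.

Therefore, the measure of angle ∠RQZ = 30°.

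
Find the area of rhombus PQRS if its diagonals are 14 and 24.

The diagonals of a rhombus divide it into four right triangles.
Each triangle has legs 14/ 2 = 7 and 24/2 = 12, so each has area (1/2)*7*12 = 42.
Four such triangles give total area = (d1 * d2) / 2 = 168.

168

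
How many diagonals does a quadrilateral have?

The number of diagonals in an n-gon is n(n - 3)/2.
For n = 4: 4(4 - 3)/2 = 4 × 1 / 2 = 2.

2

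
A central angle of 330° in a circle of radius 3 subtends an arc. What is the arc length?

The full circumference is 2πr = 2π(3) = 6*pi.
The arc spans 330° out of 360°, which is a fraction of 11/12.
Arc length = 6*pi × 11/12 = 11*pi/2.

11*pi/2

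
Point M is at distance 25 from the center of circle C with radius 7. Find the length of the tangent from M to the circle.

The tangent, radius, and line from the external point to the center form a right triangle.
The right angle is where the tangent meets the radius.
By the Pythagorean theorem: tangent² + 7² = 25²
tangent² = 625 - 49 = 576
tangent = 24

24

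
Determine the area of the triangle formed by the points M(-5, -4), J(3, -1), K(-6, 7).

Using the Shoelace formula for a triangle:
Area = (1/2)|x0(y1 - y2) + x1(y2 - y0) + x2(y0 - y1)|
Area = (1/2)|-5(-1 - 7) + 3(7 - -4) + -6(-4 - -1)|
Area = (1/2)|40 + 33 + 18|
Area = (1/2)|91|
Area = (1/2)(91)
Area = 91/2

91/2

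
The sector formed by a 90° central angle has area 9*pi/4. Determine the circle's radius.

The sector covers 90°/360° = 1/4 of the full circle.
Full circle area = 9*pi/4 / 1/4 = 9*pi.
Since full area = πr², we get r² = 9*pi/π = 9, so r = 3.

3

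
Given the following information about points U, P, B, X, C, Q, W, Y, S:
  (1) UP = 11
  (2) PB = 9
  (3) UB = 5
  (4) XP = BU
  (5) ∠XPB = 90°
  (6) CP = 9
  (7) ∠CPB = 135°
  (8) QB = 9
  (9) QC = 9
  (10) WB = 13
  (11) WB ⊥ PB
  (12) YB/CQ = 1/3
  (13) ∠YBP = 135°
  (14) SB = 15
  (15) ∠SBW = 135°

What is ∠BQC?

Step 1: By the law of cosines on triangle BPC: BC² = 9² + 9² − 2·9·9·cos(135°) = 276.55, so BC ≈ 16.63.
Step 2: By the inverse law of cosines on triangle BQC: cos(∠BQC) = (9² + 9² − 16.63²) / (2·9·9) = -114.55/162 = -0.7071, so ∠BQC = 135°.

Therefore, the measure of angle ∠BQC = 135°.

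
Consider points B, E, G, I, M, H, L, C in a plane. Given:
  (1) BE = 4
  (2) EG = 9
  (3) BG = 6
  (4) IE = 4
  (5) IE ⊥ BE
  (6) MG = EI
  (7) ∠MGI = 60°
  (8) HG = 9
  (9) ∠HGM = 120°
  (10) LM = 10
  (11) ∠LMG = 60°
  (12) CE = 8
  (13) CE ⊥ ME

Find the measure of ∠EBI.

Step 1: By the law of cosines on triangle BEI: BI² = 4² + 4² − 2·4·4·cos(90°) = 32, so BI = 4·√2.
Step 2: By the inverse law of cosines on triangle EBI: cos(∠EBI) = (4² + (4·√2)² − 4²) / (2·4·4·√2) = 32/45.25 = 0.7071, so ∠EBI = 45°.

Therefore, the measure of angle ∠EBI = 45°.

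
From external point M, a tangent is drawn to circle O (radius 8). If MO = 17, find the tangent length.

Let T be the point of tangency. Then OT ⊥ MT (radius ⊥ tangent).
In right triangle OTM: OM² = OT² + MT²
17² = 8² + MT²
MT² = 225, MT = 15

15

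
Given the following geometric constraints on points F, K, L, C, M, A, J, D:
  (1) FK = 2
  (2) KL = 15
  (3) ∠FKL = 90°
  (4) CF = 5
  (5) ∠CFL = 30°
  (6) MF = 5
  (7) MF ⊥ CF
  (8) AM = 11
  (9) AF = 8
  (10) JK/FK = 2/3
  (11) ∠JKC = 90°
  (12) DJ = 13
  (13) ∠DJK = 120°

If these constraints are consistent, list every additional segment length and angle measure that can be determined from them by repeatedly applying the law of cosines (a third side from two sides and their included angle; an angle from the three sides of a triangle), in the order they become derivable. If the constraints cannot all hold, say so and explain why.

The constraints are consistent. Derivable facts, in order:
After 1 step:
- CM = 5·√2
- FL ≈ 15.13
- KD ≈ 13.72
- ∠AFM = 113.58°
- ∠AMF = 41.8°
- ∠FAM = 24.62°
After 2 steps:
- LC ≈ 11.09
- ∠CMF = 45°
- ∠DKJ = 55.17°
- ∠FCM = 45°
- ∠FLK = 7.59°
- ∠JDK = 4.83°
- ∠KFL = 82.41°
After 3 steps:
- ∠CLF = 13.03°
- ∠FCL = 136.97°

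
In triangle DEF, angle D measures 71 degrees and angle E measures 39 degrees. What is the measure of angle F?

angle F = 180 - 71 - 39 = 70 degrees.

70 degrees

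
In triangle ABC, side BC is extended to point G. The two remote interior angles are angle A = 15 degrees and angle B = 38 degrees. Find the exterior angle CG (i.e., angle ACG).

Exterior angle = 15 + 38 = 53 degrees (exterior angle theorem).

53 degrees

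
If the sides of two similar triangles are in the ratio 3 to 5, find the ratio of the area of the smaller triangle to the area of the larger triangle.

Area ratio = (side ratio)^2 = (3/5)^2 = 9:25.

9:25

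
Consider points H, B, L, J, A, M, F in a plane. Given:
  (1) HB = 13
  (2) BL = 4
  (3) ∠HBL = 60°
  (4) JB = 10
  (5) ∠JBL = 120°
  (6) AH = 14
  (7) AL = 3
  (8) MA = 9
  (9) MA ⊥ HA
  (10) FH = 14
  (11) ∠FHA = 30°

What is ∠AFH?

Step 1: By the law of cosines on triangle FHA: FA² = 14² + 14² − 2·14·14·cos(30°) = 52.52, so FA ≈ 7.25.
Step 2: By the inverse law of cosines on triangle AFH: cos(∠AFH) = (7.25² + 14² − 14²) / (2·7.25·14) = 52.52/202.91 = 0.2588, so ∠AFH = 75°.

Therefore, the measure of angle ∠AFH = 75°.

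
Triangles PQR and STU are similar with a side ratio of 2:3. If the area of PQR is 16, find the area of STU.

Area ratio = (2/3)^2 = 4/9. Area of STU = 16 * 9/4 = 36.

36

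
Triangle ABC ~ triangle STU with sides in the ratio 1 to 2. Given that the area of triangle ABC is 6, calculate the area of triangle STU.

The ratio of areas of similar triangles = (side ratio)^2.
Side ratio = 1:2, so area ratio = 1:4.
Area of STU / Area of ABC = 4/1
Area of STU = 6 * 4/1 = 24

24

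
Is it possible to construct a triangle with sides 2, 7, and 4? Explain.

No.
The triangle inequality is violated: 2 + 4 = 6 ≤ 7.
These lengths cannot form a triangle.

No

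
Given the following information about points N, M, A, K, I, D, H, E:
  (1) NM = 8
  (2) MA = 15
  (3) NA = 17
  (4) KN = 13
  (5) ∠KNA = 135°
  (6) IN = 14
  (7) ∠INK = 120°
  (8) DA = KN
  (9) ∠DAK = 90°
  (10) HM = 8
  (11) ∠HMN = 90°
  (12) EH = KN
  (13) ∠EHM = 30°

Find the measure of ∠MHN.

Step 1: By the law of cosines on triangle HMN: HN² = 8² + 8² − 2·8·8·cos(90°) = 128, so HN = 8·√2.
Step 2: By the inverse law of cosines on triangle MHN: cos(∠MHN) = (8² + (8·√2)² − 8²) / (2·8·8·√2) = 128/181.02 = 0.7071, so ∠MHN = 45°.

Therefore, the measure of angle ∠MHN = 45°.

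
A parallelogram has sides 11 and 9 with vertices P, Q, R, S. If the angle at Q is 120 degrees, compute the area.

Area = 11 * 9 * sin(120°) = 99 * sqrt(3)/2 = 99*sqrt(3)/2

99*sqrt(3)/2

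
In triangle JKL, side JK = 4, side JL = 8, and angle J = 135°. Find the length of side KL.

By the law of cosines: KL^2 = JK^2 + JL^2 - 2*JK*JL*cos(J)
KL^2 = 4^2 + 8^2 - 2*4*8*cos(135°)
KL^2 = 16 + 64 - 64*(-sqrt(2)/2)
KL^2 = 32*sqrt(2) + 80
KL = 4*sqrt(2*sqrt(2) + 5)

4*sqrt(2*sqrt(2) + 5)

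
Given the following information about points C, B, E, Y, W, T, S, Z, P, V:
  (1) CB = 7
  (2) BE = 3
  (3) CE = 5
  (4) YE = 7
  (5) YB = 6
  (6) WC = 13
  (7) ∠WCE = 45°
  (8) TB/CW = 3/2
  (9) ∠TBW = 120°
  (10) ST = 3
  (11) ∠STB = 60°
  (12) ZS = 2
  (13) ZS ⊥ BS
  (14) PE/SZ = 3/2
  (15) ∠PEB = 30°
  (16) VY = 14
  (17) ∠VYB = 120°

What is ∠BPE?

From the given relations: PE = 3/2·SZ = 3/2·2 = 3.
Step 1: By the law of cosines on triangle PEB: PB² = 3² + 3² − 2·3·3·cos(30°) = 2.41, so PB ≈ 1.55.
Step 2: By the inverse law of cosines on triangle BPE: cos(∠BPE) = (1.55² + 3² − 3²) / (2·1.55·3) = 2.41/9.32 = 0.2588, so ∠BPE = 75°.

Therefore, the measure of angle ∠BPE = 75°.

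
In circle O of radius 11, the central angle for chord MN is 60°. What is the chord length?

Drop a perpendicular from the center to the chord, bisecting both the chord and the central angle.
Each half-chord = r sin(θ/2) = 11 sin(30°).
The full chord = 2 × 11 × sin(30°) = 11.

11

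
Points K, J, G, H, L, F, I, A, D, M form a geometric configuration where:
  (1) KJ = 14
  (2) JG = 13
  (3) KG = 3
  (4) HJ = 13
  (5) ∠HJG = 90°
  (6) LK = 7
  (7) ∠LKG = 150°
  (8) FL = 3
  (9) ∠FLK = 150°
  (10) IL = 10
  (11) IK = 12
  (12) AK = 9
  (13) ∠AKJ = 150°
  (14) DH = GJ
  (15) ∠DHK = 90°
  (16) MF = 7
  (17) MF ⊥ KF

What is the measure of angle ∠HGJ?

Step 1: By the law of cosines on triangle GJH: GH² = 13² + 13² − 2·13·13·cos(90°) = 338, so GH = 13·√2.
Step 2: By the inverse law of cosines on triangle HGJ: cos(∠HGJ) = ((13·√2)² + 13² − 13²) / (2·13·√2·13) = 338/478 = 0.7071, so ∠HGJ = 45°.

Therefore, the measure of angle ∠HGJ = 45°.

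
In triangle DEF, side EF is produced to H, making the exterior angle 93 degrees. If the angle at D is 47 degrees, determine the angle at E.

By the exterior angle theorem: exterior angle = sum of remote interior angles.
93 = 47 + angle E
angle E = 93 - 47 = 46 degrees

46 degrees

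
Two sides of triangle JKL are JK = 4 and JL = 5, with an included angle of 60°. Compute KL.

When two sides and the included angle are known, the law of cosines gives the third side.
c^2 = a^2 + b^2 - 2ab cos(C) generalizes the Pythagorean theorem to non-right triangles.
Here: KL^2 = 16 + 25 - 40*(1/2) = 21
KL = sqrt(21)

sqrt(21)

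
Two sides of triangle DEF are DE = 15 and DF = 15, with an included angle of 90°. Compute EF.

The included angle is 90°, so the triangle is right-angled at D. The opposite side EF is the hypotenuse.
By the Pythagorean theorem: EF = sqrt(15^2 + 15^2) = sqrt(450) = 15*sqrt(2).

15*sqrt(2)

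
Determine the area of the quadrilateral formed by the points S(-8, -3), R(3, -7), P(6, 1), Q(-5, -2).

Using the Shoelace formula for a quadrilateral (vertices in order):
Area = (1/2)|sum of (x_i * y_(i+1) - x_(i+1) * y_i)|
Terms: (-8*-7 - 3*-3) = 65, (3*1 - 6*-7) = 45, (6*-2 - -5*1) = -7, (-5*-3 - -8*-2) = -1
Sum = 102
Area = (1/2)(102) = 51

51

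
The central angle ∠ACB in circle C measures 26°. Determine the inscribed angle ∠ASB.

An inscribed angle intercepts an arc from a point on the circle, while the central angle intercepts the same arc from the center.
The inscribed angle is always half the central angle: 26° / 2 = 13°.

13°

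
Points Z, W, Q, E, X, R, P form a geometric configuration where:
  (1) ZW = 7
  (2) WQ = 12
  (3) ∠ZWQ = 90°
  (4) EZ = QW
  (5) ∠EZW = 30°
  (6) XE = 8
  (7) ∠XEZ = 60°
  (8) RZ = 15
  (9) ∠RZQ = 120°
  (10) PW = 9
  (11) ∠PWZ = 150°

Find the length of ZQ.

Step 1: By the law of cosines on triangle ZWQ: ZQ² = 7² + 12² − 2·7·12·cos(90°) = 193, so ZQ = √193.

Therefore, the length of ZQ = √193.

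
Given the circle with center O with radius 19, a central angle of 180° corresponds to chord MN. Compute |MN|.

Chord = 2(19) sin(90°) = 38

38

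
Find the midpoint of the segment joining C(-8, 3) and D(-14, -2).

The midpoint is the average of the coordinates:
x: (-8 + -14)/2 = -11
y: (3 + -2)/2 = 1/2
Midpoint = (-11, 1/2)

(-11, 1/2)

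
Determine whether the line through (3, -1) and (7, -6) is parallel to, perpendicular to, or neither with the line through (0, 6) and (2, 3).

Slope of line 1: m1 = (-6 - -1)/(7 - 3) = -5/4 = -5/4
Slope of line 2: m2 = (3 - 6)/(2 - 0) = -3/2 = -3/2
m1 != m2 and m1*m2 = 15/8 != -1. Neither.

Neither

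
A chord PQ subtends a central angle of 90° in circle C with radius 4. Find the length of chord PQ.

Chord length = 2r sin(θ/2)
= 2 × 4 × sin(90°/2)
= 2 × 4 × sin(45°)
= 4*sqrt(2)

4*sqrt(2)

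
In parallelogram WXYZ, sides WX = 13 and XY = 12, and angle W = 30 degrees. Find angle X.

Consecutive angles are supplementary: angle X = 180 - 30 = 150 degrees.

150 degrees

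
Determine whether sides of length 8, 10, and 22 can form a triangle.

Check the triangle inequality: 8 + 10 = 18 ≤ 22.
Since the sum of two sides does not exceed the third, no triangle can be formed.

No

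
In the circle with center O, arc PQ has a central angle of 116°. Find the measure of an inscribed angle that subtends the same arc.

Inscribed angle = 116° / 2 = 58° (inscribed angle theorem).

58°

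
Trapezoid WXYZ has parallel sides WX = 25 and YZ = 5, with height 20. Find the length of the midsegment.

The midsegment (median) of a trapezoid connects the midpoints of the non-parallel sides.
Its length is the average of the two bases: (25 + 5) / 2 = 15.

15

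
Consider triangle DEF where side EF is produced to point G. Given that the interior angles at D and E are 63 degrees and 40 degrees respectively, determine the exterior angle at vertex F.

Exterior angle = 63 + 40 = 103 degrees (exterior angle theorem).

103 degrees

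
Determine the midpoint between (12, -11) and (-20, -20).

The midpoint is the average of the coordinates:
x: (12 + -20)/2 = -4
y: (-11 + -20)/2 = -31/2
Midpoint = (-4, -31/2)

(-4, -31/2)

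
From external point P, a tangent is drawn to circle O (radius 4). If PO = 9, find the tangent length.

The tangent, radius, and line from the external point to the center form a right triangle.
The right angle is where the tangent meets the radius.
By the Pythagorean theorem: tangent² + 4² = 9²
tangent² = 81 - 16 = 65
tangent = sqrt(65)

sqrt(65)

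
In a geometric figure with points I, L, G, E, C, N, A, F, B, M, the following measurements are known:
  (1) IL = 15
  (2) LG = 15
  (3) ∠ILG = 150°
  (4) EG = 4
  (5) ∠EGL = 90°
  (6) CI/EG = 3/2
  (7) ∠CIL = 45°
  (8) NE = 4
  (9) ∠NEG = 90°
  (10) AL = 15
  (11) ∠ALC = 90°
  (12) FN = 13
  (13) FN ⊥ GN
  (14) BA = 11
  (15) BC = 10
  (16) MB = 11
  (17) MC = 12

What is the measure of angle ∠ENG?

Step 1: By the law of cosines on triangle NEG: NG² = 4² + 4² − 2·4·4·cos(90°) = 32, so NG = 4·√2.
Step 2: By the inverse law of cosines on triangle ENG: cos(∠ENG) = (4² + (4·√2)² − 4²) / (2·4·4·√2) = 32/45.25 = 0.7071, so ∠ENG = 45°.

Therefore, the measure of angle ∠ENG = 45°.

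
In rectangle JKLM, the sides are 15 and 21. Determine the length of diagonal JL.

d = sqrt(15^2 + 21^2) = sqrt(666) = 3*sqrt(74)

3*sqrt(74)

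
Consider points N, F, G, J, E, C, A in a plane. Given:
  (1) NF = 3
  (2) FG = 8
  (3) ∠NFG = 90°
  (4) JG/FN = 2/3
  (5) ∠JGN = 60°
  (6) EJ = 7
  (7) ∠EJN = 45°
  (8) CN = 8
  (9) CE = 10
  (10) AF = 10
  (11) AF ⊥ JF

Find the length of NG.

Step 1: By the law of cosines on triangle NFG: NG² = 3² + 8² − 2·3·8·cos(90°) = 73, so NG = √73.

Therefore, the length of NG = √73.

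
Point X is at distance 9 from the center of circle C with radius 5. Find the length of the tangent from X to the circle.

Let T be the point of tangency. Then CT ⊥ XT (radius ⊥ tangent).
In right triangle CTX: CX² = CT² + XT²
9² = 5² + XT²
XT² = 56, XT = 2*sqrt(14)

2*sqrt(14)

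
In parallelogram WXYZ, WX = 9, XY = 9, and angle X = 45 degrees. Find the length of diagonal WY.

The diagonal of a parallelogram can be found by treating two adjacent sides and the diagonal as a triangle.
Applying the law of cosines with sides 9, 9 and included angle 45°:
d^2 = 81 + 81 - 162*cos(45°) = 162 - 81*sqrt(2)
d = 9*sqrt(2 - sqrt(2))

9*sqrt(2 - sqrt(2))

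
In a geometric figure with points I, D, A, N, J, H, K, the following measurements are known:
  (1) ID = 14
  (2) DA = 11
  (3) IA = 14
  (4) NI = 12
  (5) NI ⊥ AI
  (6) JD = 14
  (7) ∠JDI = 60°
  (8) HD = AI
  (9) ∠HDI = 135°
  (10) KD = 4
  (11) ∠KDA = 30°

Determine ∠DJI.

Step 1: By the law of cosines on triangle JDI: JI² = 14² + 14² − 2·14·14·cos(60°) = 196, so JI = 14.
Step 2: By the inverse law of cosines on triangle DJI: cos(∠DJI) = (14² + 14² − 14²) / (2·14·14) = 196/392 = 0.5, so ∠DJI = 60°.

Therefore, the measure of angle ∠DJI = 60°.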